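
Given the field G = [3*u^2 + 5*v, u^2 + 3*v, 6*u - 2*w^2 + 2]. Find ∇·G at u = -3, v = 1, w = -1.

∂G₁/∂u = 6*u
∂G₂/∂v = 3
∂G₃/∂w = -4*w
∇·G = 6*u - 4*w + 3
At (-3, 1, -1): -11.

-11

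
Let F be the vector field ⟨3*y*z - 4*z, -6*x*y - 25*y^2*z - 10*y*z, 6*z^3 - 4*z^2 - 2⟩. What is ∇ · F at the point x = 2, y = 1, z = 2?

-76

∂F₁/∂x = 0
∂F₂/∂y = -6*x - 50*y*z - 10*z
∂F₃/∂z = 18*z^2 - 8*z
∇·F = -6*x - 50*y*z + 18*z^2 - 18*z
At (2, 1, 2): -76.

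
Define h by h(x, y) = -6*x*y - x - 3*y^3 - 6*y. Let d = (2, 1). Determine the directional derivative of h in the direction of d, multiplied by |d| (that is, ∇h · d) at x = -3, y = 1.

-11

∂h/∂x = -6*y - 1
∂h/∂y = -6*x - 9*y^2 - 6
∇h at (-3, 1) = (-7, 3)
∇h · d = (-7)(2) + (3)(1) = -11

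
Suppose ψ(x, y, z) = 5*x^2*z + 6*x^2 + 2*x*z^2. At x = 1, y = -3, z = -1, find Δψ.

∂²ψ/∂x² = 2*(5*z + 6)
∂²ψ/∂y² = 0
∂²ψ/∂z² = 4*x
∇²ψ = 4*x + 10*z + 12
At (1, -3, -1): 6.

6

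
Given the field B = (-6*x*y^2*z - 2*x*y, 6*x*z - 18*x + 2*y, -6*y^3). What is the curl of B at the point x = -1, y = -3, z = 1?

(∇×B)₁ = ∂B₃/∂y − ∂B₂/∂z = -6*x - 18*y^2
(∇×B)₂ = ∂B₁/∂z − ∂B₃/∂x = -6*x*y^2
(∇×B)₃ = ∂B₂/∂x − ∂B₁/∂y = 12*x*y*z + 2*x + 6*z - 18
∇×B = (-6*x - 18*y^2, -6*x*y^2, 12*x*y*z + 2*x + 6*z - 18)
At (-1, -3, 1): (-156, 54, 22).

(-156, 54, 22)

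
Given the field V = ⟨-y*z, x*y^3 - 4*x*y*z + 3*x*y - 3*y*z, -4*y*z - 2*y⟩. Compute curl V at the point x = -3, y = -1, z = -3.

(19, 1, -19)

(∇×V)₁ = ∂V₃/∂y − ∂V₂/∂z = 4*x*y + 3*y - 4*z - 2
(∇×V)₂ = ∂V₁/∂z − ∂V₃/∂x = -y
(∇×V)₃ = ∂V₂/∂x − ∂V₁/∂y = y^3 - 4*y*z + 3*y + z
∇×V = (4*x*y + 3*y - 4*z - 2, -y, y^3 - 4*y*z + 3*y + z)
At (-3, -1, -3): (19, 1, -19).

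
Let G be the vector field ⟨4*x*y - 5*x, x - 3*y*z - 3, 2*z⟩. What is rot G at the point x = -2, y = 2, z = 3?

(6, 0, 9)

(∇×G)₁ = ∂G₃/∂y − ∂G₂/∂z = 3*y
(∇×G)₂ = ∂G₁/∂z − ∂G₃/∂x = 0
(∇×G)₃ = ∂G₂/∂x − ∂G₁/∂y = -4*x + 1
∇×G = (3*y, 0, -4*x + 1)
At (-2, 2, 3): (6, 0, 9).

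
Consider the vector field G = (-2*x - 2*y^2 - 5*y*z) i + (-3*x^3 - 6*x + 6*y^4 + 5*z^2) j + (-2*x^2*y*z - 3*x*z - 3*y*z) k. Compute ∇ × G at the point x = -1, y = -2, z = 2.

(-30, 32, -13)

(∇×G)₁ = ∂G₃/∂y − ∂G₂/∂z = -2*x^2*z - 13*z
(∇×G)₂ = ∂G₁/∂z − ∂G₃/∂x = 4*x*y*z - 5*y + 3*z
(∇×G)₃ = ∂G₂/∂x − ∂G₁/∂y = -9*x^2 + 4*y + 5*z - 6
∇×G = (-2*x^2*z - 13*z, 4*x*y*z - 5*y + 3*z, -9*x^2 + 4*y + 5*z - 6)
At (-1, -2, 2): (-30, 32, -13).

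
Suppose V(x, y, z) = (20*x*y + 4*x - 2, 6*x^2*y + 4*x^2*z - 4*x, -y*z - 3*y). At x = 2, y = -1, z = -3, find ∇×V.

(∇×V)₁ = ∂V₃/∂y − ∂V₂/∂z = -4*x^2 - z - 3
(∇×V)₂ = ∂V₁/∂z − ∂V₃/∂x = 0
(∇×V)₃ = ∂V₂/∂x − ∂V₁/∂y = 12*x*y + 8*x*z - 20*x - 4
∇×V = (-4*x^2 - z - 3, 0, 12*x*y + 8*x*z - 20*x - 4)
At (2, -1, -3): (-16, 0, -116).

(-16, 0, -116)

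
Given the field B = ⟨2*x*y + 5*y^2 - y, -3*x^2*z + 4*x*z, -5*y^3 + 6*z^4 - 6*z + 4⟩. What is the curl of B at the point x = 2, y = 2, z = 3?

(∇×B)₁ = ∂B₃/∂y − ∂B₂/∂z = 3*x^2 - 4*x - 15*y^2
(∇×B)₂ = ∂B₁/∂z − ∂B₃/∂x = 0
(∇×B)₃ = ∂B₂/∂x − ∂B₁/∂y = -6*x*z - 2*x - 10*y + 4*z + 1
∇×B = (3*x^2 - 4*x - 15*y^2, 0, -6*x*z - 2*x - 10*y + 4*z + 1)
At (2, 2, 3): (-56, 0, -47).

(-56, 0, -47)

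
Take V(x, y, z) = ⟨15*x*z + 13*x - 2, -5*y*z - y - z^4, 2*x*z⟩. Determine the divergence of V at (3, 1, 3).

∂V₁/∂x = 15*z + 13
∂V₂/∂y = -5*z - 1
∂V₃/∂z = 2*x
∇·V = 2*x + 10*z + 12
At (3, 1, 3): 48.

48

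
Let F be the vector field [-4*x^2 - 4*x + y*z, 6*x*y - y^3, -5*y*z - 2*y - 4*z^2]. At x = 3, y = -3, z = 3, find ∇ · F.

-46

∂F₁/∂x = -8*x - 4
∂F₂/∂y = 6*x - 3*y^2
∂F₃/∂z = -5*y - 8*z
∇·F = -2*x - 3*y^2 - 5*y - 8*z - 4
At (3, -3, 3): -46.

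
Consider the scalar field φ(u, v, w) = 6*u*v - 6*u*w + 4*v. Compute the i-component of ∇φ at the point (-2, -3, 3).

(∇φ)_1 = ∂φ/∂u = 6*v - 6*w
At (-2, -3, 3): -36.

-36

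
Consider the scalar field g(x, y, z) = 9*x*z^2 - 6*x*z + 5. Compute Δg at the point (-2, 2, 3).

-36

∂²g/∂x² = 0
∂²g/∂y² = 0
∂²g/∂z² = 18*x
∇²g = 18*x
At (-2, 2, 3): -36.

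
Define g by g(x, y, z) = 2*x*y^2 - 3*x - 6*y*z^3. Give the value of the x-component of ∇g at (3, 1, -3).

(∇g)_1 = ∂g/∂x = 2*y^2 - 3
At (3, 1, -3): -1.

-1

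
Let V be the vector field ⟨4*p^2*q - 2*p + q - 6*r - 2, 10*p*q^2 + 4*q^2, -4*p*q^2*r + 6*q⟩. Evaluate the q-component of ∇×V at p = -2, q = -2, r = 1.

(∇×V)_2 = ∂V₁/∂r − ∂V₃/∂p
= -6 − (-4*q^2*r)
= 4*q^2*r - 6
At (-2, -2, 1): 10.

10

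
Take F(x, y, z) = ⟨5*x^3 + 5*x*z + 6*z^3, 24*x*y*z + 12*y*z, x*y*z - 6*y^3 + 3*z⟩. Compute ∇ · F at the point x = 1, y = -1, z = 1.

∂F₁/∂x = 15*x^2 + 5*z
∂F₂/∂y = 24*x*z + 12*z
∂F₃/∂z = x*y + 3
∇·F = 15*x^2 + x*y + 24*x*z + 17*z + 3
At (1, -1, 1): 58.

58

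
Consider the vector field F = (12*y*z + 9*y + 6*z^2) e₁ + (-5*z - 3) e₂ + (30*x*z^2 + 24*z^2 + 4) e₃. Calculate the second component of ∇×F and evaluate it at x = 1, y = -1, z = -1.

-54

(∇×F)_2 = ∂F₁/∂z − ∂F₃/∂x
= 12*y + 12*z − (30*z^2)
= 12*y - 30*z^2 + 12*z
At (1, -1, -1): -54.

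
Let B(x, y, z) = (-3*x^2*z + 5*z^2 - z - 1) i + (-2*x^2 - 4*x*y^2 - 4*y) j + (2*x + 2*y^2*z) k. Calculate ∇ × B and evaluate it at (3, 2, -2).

(∇×B)₁ = ∂B₃/∂y − ∂B₂/∂z = 4*y*z
(∇×B)₂ = ∂B₁/∂z − ∂B₃/∂x = -3*x^2 + 10*z - 3
(∇×B)₃ = ∂B₂/∂x − ∂B₁/∂y = -4*x - 4*y^2
∇×B = (4*y*z, -3*x^2 + 10*z - 3, -4*x - 4*y^2)
At (3, 2, -2): (-16, -50, -28).

(-16, -50, -28)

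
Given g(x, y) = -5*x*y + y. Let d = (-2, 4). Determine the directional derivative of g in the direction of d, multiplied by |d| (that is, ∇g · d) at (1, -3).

-46

∂g/∂x = -5*y
∂g/∂y = -5*x + 1
∇g at (1, -3) = (15, -4)
∇g · d = (15)(-2) + (-4)(4) = -46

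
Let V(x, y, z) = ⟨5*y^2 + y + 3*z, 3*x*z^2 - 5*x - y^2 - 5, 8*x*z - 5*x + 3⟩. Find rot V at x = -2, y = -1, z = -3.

(-36, 32, 31)

(∇×V)₁ = ∂V₃/∂y − ∂V₂/∂z = -6*x*z
(∇×V)₂ = ∂V₁/∂z − ∂V₃/∂x = -8*z + 8
(∇×V)₃ = ∂V₂/∂x − ∂V₁/∂y = -10*y + 3*z^2 - 6
∇×V = (-6*x*z, -8*z + 8, -10*y + 3*z^2 - 6)
At (-2, -1, -3): (-36, 32, 31).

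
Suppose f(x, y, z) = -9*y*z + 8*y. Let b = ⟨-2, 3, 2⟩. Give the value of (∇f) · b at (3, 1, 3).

∂f/∂x = 0
∂f/∂y = -9*z + 8
∂f/∂z = -9*y
∇f at (3, 1, 3) = (0, -19, -9)
∇f · b = (0)(-2) + (-19)(3) + (-9)(2) = -75

-75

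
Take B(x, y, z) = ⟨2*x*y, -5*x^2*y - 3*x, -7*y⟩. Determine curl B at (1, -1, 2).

(-7, 0, 5)

(∇×B)₁ = ∂B₃/∂y − ∂B₂/∂z = -7
(∇×B)₂ = ∂B₁/∂z − ∂B₃/∂x = 0
(∇×B)₃ = ∂B₂/∂x − ∂B₁/∂y = -10*x*y - 2*x - 3
∇×B = (-7, 0, -10*x*y - 2*x - 3)
At (1, -1, 2): (-7, 0, 5).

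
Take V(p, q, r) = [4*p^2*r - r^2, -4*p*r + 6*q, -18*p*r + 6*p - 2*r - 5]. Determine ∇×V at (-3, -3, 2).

(-12, 62, -8)

(∇×V)₁ = ∂V₃/∂q − ∂V₂/∂r = 4*p
(∇×V)₂ = ∂V₁/∂r − ∂V₃/∂p = 4*p^2 + 16*r - 6
(∇×V)₃ = ∂V₂/∂p − ∂V₁/∂q = -4*r
∇×V = (4*p, 4*p^2 + 16*r - 6, -4*r)
At (-3, -3, 2): (-12, 62, -8).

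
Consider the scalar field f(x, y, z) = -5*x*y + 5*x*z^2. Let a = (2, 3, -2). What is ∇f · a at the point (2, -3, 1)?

∂f/∂x = -5*y + 5*z^2
∂f/∂y = -5*x
∂f/∂z = 10*x*z
∇f at (2, -3, 1) = (20, -10, 20)
∇f · a = (20)(2) + (-10)(3) + (20)(-2) = -30

-30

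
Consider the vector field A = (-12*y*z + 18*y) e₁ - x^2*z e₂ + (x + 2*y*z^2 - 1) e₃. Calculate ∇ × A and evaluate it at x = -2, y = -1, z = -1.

(∇×A)₁ = ∂A₃/∂y − ∂A₂/∂z = x^2 + 2*z^2
(∇×A)₂ = ∂A₁/∂z − ∂A₃/∂x = -12*y - 1
(∇×A)₃ = ∂A₂/∂x − ∂A₁/∂y = -2*x*z + 12*z - 18
∇×A = (x^2 + 2*z^2, -12*y - 1, -2*x*z + 12*z - 18)
At (-2, -1, -1): (6, 11, -34).

(6, 11, -34)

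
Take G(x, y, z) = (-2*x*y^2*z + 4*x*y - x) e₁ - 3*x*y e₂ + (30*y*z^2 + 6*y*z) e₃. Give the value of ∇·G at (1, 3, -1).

∂G₁/∂x = -2*y^2*z + 4*y - 1
∂G₂/∂y = -3*x
∂G₃/∂z = 60*y*z + 6*y
∇·G = -3*x - 2*y^2*z + 60*y*z + 10*y - 1
At (1, 3, -1): -136.

-136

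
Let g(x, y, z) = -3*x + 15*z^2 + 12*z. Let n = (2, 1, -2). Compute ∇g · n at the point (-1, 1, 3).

∂g/∂x = -3
∂g/∂y = 0
∂g/∂z = 30*z + 12
∇g at (-1, 1, 3) = (-3, 0, 102)
∇g · n = (-3)(2) + (0)(1) + (102)(-2) = -210

-210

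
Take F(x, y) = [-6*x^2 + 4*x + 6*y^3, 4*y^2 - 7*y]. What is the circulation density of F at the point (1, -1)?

∂F₂/∂x = 0
∂F₁/∂y = 18*y^2
Scalar curl = -18*y^2
At (1, -1): -18.

-18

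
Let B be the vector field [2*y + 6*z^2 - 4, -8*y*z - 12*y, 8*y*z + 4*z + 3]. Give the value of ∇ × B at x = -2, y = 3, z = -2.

(8, -24, -2)

(∇×B)₁ = ∂B₃/∂y − ∂B₂/∂z = 8*y + 8*z
(∇×B)₂ = ∂B₁/∂z − ∂B₃/∂x = 12*z
(∇×B)₃ = ∂B₂/∂x − ∂B₁/∂y = -2
∇×B = (8*y + 8*z, 12*z, -2)
At (-2, 3, -2): (8, -24, -2).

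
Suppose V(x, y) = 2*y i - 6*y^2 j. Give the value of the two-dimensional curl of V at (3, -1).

-2

∂V₂/∂x = 0
∂V₁/∂y = 2
Scalar curl = -2
At (3, -1): -2.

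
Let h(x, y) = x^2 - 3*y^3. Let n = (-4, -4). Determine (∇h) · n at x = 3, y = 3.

∂h/∂x = 2*x
∂h/∂y = -9*y^2
∇h at (3, 3) = (6, -81)
∇h · n = (6)(-4) + (-81)(-4) = 300

300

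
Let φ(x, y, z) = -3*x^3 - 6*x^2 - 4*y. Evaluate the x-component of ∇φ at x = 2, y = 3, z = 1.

-60

(∇φ)_1 = ∂φ/∂x = -9*x^2 - 12*x
At (2, 3, 1): -60.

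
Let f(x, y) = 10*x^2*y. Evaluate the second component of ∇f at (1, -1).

(∇f)_2 = ∂f/∂y = 10*x^2
At (1, -1): 10.

10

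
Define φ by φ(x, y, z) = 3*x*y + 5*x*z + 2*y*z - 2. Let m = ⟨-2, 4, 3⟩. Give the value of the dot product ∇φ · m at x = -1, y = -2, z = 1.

∂φ/∂x = 3*y + 5*z
∂φ/∂y = 3*x + 2*z
∂φ/∂z = 5*x + 2*y
∇φ at (-1, -2, 1) = (-1, -1, -9)
∇φ · m = (-1)(-2) + (-1)(4) + (-9)(3) = -29

-29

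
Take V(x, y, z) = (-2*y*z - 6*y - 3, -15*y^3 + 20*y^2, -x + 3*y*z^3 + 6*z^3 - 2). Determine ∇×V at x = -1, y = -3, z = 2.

(24, 7, 10)

(∇×V)₁ = ∂V₃/∂y − ∂V₂/∂z = 3*z^3
(∇×V)₂ = ∂V₁/∂z − ∂V₃/∂x = -2*y + 1
(∇×V)₃ = ∂V₂/∂x − ∂V₁/∂y = 2*z + 6
∇×V = (3*z^3, -2*y + 1, 2*z + 6)
At (-1, -3, 2): (24, 7, 10).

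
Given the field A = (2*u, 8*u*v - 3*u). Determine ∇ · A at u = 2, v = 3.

18

∂A₁/∂u = 2
∂A₂/∂v = 8*u
∇·A = 8*u + 2
At (2, 3): 18.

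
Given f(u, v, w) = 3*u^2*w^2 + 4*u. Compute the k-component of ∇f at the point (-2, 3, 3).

(∇f)_3 = ∂f/∂w = 6*u^2*w
At (-2, 3, 3): 72.

72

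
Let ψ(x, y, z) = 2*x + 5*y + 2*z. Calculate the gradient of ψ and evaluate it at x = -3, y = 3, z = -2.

∂ψ/∂x = 2
∂ψ/∂y = 5
∂ψ/∂z = 2
∇ψ = (2, 5, 2)
At (-3, 3, -2): (2, 5, 2).

(2, 5, 2)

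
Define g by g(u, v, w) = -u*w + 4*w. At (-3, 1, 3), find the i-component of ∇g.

(∇g)_1 = ∂g/∂u = -w
At (-3, 1, 3): -3.

-3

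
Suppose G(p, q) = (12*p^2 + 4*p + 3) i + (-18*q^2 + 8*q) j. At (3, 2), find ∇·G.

∂G₁/∂p = 24*p + 4
∂G₂/∂q = -36*q + 8
∇·G = 24*p - 36*q + 12
At (3, 2): 12.

12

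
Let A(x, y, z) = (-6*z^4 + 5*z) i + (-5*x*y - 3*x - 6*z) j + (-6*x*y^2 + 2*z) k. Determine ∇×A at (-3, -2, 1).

(-66, 5, 7)

(∇×A)₁ = ∂A₃/∂y − ∂A₂/∂z = -12*x*y + 6
(∇×A)₂ = ∂A₁/∂z − ∂A₃/∂x = 6*y^2 - 24*z^3 + 5
(∇×A)₃ = ∂A₂/∂x − ∂A₁/∂y = -5*y - 3
∇×A = (-12*x*y + 6, 6*y^2 - 24*z^3 + 5, -5*y - 3)
At (-3, -2, 1): (-66, 5, 7).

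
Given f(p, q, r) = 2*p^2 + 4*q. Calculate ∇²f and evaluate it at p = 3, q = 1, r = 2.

4

∂²f/∂p² = 4
∂²f/∂q² = 0
∂²f/∂r² = 0
∇²f = 4
At (3, 1, 2): 4.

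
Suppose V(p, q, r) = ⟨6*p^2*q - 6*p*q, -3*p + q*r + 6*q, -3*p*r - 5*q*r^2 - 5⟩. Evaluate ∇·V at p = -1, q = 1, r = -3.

18

∂V₁/∂p = 12*p*q - 6*q
∂V₂/∂q = r + 6
∂V₃/∂r = -3*p - 10*q*r
∇·V = 12*p*q - 3*p - 10*q*r - 6*q + r + 6
At (-1, 1, -3): 18.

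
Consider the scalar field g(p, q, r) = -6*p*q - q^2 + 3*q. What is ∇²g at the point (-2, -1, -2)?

-2

∂²g/∂p² = 0
∂²g/∂q² = -2
∂²g/∂r² = 0
∇²g = -2
At (-2, -1, -2): -2.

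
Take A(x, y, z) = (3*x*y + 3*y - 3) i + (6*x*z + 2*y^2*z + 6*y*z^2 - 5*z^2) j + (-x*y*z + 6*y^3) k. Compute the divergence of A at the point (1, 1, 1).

12

∂A₁/∂x = 3*y
∂A₂/∂y = 4*y*z + 6*z^2
∂A₃/∂z = -x*y
∇·A = -x*y + 4*y*z + 3*y + 6*z^2
At (1, 1, 1): 12.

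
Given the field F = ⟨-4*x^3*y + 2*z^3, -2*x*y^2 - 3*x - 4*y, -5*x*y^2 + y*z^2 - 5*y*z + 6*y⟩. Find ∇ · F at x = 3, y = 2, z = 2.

∂F₁/∂x = -12*x^2*y
∂F₂/∂y = -4*x*y - 4
∂F₃/∂z = 2*y*z - 5*y
∇·F = -12*x^2*y - 4*x*y + 2*y*z - 5*y - 4
At (3, 2, 2): -246.

-246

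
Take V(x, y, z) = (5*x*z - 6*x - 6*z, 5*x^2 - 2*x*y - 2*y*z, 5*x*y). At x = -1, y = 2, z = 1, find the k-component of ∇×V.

-14

(∇×V)_3 = ∂V₂/∂x − ∂V₁/∂y
= 10*x - 2*y − (0)
= 10*x - 2*y
At (-1, 2, 1): -14.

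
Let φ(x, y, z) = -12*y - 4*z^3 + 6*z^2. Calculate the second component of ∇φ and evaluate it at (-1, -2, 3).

-12

(∇φ)_2 = ∂φ/∂y = -12
At (-1, -2, 3): -12.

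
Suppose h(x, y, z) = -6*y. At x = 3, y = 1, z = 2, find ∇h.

(0, -6, 0)

∂h/∂x = 0
∂h/∂y = -6
∂h/∂z = 0
∇h = (0, -6, 0)
At (3, 1, 2): (0, -6, 0).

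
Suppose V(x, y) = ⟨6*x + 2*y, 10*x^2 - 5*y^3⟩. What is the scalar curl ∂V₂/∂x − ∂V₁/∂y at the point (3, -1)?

58

∂V₂/∂x = 20*x
∂V₁/∂y = 2
Scalar curl = 20*x - 2
At (3, -1): 58.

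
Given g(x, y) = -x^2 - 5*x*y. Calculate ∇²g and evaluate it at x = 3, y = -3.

-2

∂²g/∂x² = -2
∂²g/∂y² = 0
∇²g = -2
At (3, -3): -2.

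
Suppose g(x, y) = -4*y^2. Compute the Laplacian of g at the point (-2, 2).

∂²g/∂x² = 0
∂²g/∂y² = -8
∇²g = -8
At (-2, 2): -8.

-8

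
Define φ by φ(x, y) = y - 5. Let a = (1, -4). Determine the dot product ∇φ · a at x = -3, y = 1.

∂φ/∂x = 0
∂φ/∂y = 1
∇φ at (-3, 1) = (0, 1)
∇φ · a = (0)(1) + (1)(-4) = -4

-4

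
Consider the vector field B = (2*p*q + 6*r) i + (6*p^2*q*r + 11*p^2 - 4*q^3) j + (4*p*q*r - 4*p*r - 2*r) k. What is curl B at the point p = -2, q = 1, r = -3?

(∇×B)₁ = ∂B₃/∂q − ∂B₂/∂r = -6*p^2*q + 4*p*r
(∇×B)₂ = ∂B₁/∂r − ∂B₃/∂p = -4*q*r + 4*r + 6
(∇×B)₃ = ∂B₂/∂p − ∂B₁/∂q = 12*p*q*r + 20*p
∇×B = (-6*p^2*q + 4*p*r, -4*q*r + 4*r + 6, 12*p*q*r + 20*p)
At (-2, 1, -3): (0, 6, 32).

(0, 6, 32)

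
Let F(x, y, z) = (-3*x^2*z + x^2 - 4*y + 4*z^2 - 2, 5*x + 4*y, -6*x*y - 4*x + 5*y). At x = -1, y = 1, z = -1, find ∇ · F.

∂F₁/∂x = -6*x*z + 2*x
∂F₂/∂y = 4
∂F₃/∂z = 0
∇·F = -6*x*z + 2*x + 4
At (-1, 1, -1): -4.

-4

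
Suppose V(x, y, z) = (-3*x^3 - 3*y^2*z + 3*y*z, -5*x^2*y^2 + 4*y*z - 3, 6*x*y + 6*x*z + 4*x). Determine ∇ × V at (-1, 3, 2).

(∇×V)₁ = ∂V₃/∂y − ∂V₂/∂z = 6*x - 4*y
(∇×V)₂ = ∂V₁/∂z − ∂V₃/∂x = -3*y^2 - 3*y - 6*z - 4
(∇×V)₃ = ∂V₂/∂x − ∂V₁/∂y = -10*x*y^2 + 6*y*z - 3*z
∇×V = (6*x - 4*y, -3*y^2 - 3*y - 6*z - 4, -10*x*y^2 + 6*y*z - 3*z)
At (-1, 3, 2): (-18, -52, 120).

(-18, -52, 120)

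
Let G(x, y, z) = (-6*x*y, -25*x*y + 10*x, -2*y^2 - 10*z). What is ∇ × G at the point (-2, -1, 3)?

(4, 0, 23)

(∇×G)₁ = ∂G₃/∂y − ∂G₂/∂z = -4*y
(∇×G)₂ = ∂G₁/∂z − ∂G₃/∂x = 0
(∇×G)₃ = ∂G₂/∂x − ∂G₁/∂y = 6*x - 25*y + 10
∇×G = (-4*y, 0, 6*x - 25*y + 10)
At (-2, -1, 3): (4, 0, 23).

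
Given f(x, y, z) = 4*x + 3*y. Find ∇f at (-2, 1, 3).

(4, 3, 0)

∂f/∂x = 4
∂f/∂y = 3
∂f/∂z = 0
∇f = (4, 3, 0)
At (-2, 1, 3): (4, 3, 0).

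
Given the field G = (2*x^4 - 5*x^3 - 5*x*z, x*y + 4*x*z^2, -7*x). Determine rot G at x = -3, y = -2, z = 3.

(72, 22, 34)

(∇×G)₁ = ∂G₃/∂y − ∂G₂/∂z = -8*x*z
(∇×G)₂ = ∂G₁/∂z − ∂G₃/∂x = -5*x + 7
(∇×G)₃ = ∂G₂/∂x − ∂G₁/∂y = y + 4*z^2
∇×G = (-8*x*z, -5*x + 7, y + 4*z^2)
At (-3, -2, 3): (72, 22, 34).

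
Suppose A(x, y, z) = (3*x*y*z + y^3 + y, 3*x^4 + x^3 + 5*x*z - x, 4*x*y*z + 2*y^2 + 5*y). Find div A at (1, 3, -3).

-15

∂A₁/∂x = 3*y*z
∂A₂/∂y = 0
∂A₃/∂z = 4*x*y
∇·A = 4*x*y + 3*y*z
At (1, 3, -3): -15.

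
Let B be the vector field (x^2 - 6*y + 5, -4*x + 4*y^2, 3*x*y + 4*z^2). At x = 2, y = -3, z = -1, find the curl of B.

(6, 9, 2)

(∇×B)₁ = ∂B₃/∂y − ∂B₂/∂z = 3*x
(∇×B)₂ = ∂B₁/∂z − ∂B₃/∂x = -3*y
(∇×B)₃ = ∂B₂/∂x − ∂B₁/∂y = 2
∇×B = (3*x, -3*y, 2)
At (2, -3, -1): (6, 9, 2).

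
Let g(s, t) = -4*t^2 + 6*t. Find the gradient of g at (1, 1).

∂g/∂s = 0
∂g/∂t = -8*t + 6
∇g = (0, -8*t + 6)
At (1, 1): (0, -2).

(0, -2)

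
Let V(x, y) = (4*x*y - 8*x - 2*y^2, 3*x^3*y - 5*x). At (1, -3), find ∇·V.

∂V₁/∂x = 4*y - 8
∂V₂/∂y = 3*x^3
∇·V = 3*x^3 + 4*y - 8
At (1, -3): -17.

-17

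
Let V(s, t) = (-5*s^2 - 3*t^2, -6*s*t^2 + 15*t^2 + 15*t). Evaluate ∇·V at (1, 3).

∂V₁/∂s = -10*s
∂V₂/∂t = -12*s*t + 30*t + 15
∇·V = -12*s*t - 10*s + 30*t + 15
At (1, 3): 59.

59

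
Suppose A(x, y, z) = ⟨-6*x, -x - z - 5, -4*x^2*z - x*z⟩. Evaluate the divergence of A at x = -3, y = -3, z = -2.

-39

∂A₁/∂x = -6
∂A₂/∂y = 0
∂A₃/∂z = -4*x^2 - x
∇·A = -4*x^2 - x - 6
At (-3, -3, -2): -39.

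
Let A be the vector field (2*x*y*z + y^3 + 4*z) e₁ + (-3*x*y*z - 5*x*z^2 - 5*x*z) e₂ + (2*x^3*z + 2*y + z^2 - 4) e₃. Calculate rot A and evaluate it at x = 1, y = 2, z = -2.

(-7, 20, -6)

(∇×A)₁ = ∂A₃/∂y − ∂A₂/∂z = 3*x*y + 10*x*z + 5*x + 2
(∇×A)₂ = ∂A₁/∂z − ∂A₃/∂x = -6*x^2*z + 2*x*y + 4
(∇×A)₃ = ∂A₂/∂x − ∂A₁/∂y = -2*x*z - 3*y^2 - 3*y*z - 5*z^2 - 5*z
∇×A = (3*x*y + 10*x*z + 5*x + 2, -6*x^2*z + 2*x*y + 4, -2*x*z - 3*y^2 - 3*y*z - 5*z^2 - 5*z)
At (1, 2, -2): (-7, 20, -6).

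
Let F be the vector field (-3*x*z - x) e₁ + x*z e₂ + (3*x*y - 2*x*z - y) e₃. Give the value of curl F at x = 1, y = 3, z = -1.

(∇×F)₁ = ∂F₃/∂y − ∂F₂/∂z = 2*x - 1
(∇×F)₂ = ∂F₁/∂z − ∂F₃/∂x = -3*x - 3*y + 2*z
(∇×F)₃ = ∂F₂/∂x − ∂F₁/∂y = z
∇×F = (2*x - 1, -3*x - 3*y + 2*z, z)
At (1, 3, -1): (1, -14, -1).

(1, -14, -1)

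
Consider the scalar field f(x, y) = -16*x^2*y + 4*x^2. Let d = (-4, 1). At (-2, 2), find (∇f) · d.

∂f/∂x = -32*x*y + 8*x
∂f/∂y = -16*x^2
∇f at (-2, 2) = (112, -64)
∇f · d = (112)(-4) + (-64)(1) = -512

-512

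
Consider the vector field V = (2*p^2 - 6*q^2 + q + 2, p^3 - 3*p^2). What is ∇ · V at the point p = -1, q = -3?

-4

∂V₁/∂p = 4*p
∂V₂/∂q = 0
∇·V = 4*p
At (-1, -3): -4.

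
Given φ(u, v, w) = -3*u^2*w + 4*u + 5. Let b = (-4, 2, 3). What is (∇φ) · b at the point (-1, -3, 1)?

∂φ/∂u = -6*u*w + 4
∂φ/∂v = 0
∂φ/∂w = -3*u^2
∇φ at (-1, -3, 1) = (10, 0, -3)
∇φ · b = (10)(-4) + (0)(2) + (-3)(3) = -49

-49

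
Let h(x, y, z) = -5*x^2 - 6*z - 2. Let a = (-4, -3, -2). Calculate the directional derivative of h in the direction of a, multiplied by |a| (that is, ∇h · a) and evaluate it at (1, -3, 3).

52

∂h/∂x = -10*x
∂h/∂y = 0
∂h/∂z = -6
∇h at (1, -3, 3) = (-10, 0, -6)
∇h · a = (-10)(-4) + (0)(-3) + (-6)(-2) = 52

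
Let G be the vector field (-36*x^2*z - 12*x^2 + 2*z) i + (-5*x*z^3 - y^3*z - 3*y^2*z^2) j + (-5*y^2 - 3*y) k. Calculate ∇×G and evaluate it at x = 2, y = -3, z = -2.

(12, -142, 40)

(∇×G)₁ = ∂G₃/∂y − ∂G₂/∂z = 15*x*z^2 + y^3 + 6*y^2*z - 10*y - 3
(∇×G)₂ = ∂G₁/∂z − ∂G₃/∂x = -36*x^2 + 2
(∇×G)₃ = ∂G₂/∂x − ∂G₁/∂y = -5*z^3
∇×G = (15*x*z^2 + y^3 + 6*y^2*z - 10*y - 3, -36*x^2 + 2, -5*z^3)
At (2, -3, -2): (12, -142, 40).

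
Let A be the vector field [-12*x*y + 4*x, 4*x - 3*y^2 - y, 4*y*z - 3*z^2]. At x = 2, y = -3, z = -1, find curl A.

(-4, 0, 28)

(∇×A)₁ = ∂A₃/∂y − ∂A₂/∂z = 4*z
(∇×A)₂ = ∂A₁/∂z − ∂A₃/∂x = 0
(∇×A)₃ = ∂A₂/∂x − ∂A₁/∂y = 12*x + 4
∇×A = (4*z, 0, 12*x + 4)
At (2, -3, -1): (-4, 0, 28).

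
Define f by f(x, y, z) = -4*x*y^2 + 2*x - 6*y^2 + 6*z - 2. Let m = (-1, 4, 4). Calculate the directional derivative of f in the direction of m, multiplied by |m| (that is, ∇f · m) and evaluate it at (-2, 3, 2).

∂f/∂x = -4*y^2 + 2
∂f/∂y = -8*x*y - 12*y
∂f/∂z = 6
∇f at (-2, 3, 2) = (-34, 12, 6)
∇f · m = (-34)(-1) + (12)(4) + (6)(4) = 106

106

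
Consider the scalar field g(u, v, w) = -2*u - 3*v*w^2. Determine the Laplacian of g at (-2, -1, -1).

6

∂²g/∂u² = 0
∂²g/∂v² = 0
∂²g/∂w² = -6*v
∇²g = -6*v
At (-2, -1, -1): 6.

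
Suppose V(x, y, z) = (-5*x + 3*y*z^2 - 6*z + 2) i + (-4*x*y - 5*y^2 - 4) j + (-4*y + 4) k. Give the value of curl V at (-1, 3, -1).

(∇×V)₁ = ∂V₃/∂y − ∂V₂/∂z = -4
(∇×V)₂ = ∂V₁/∂z − ∂V₃/∂x = 6*y*z - 6
(∇×V)₃ = ∂V₂/∂x − ∂V₁/∂y = -4*y - 3*z^2
∇×V = (-4, 6*y*z - 6, -4*y - 3*z^2)
At (-1, 3, -1): (-4, -24, -15).

(-4, -24, -15)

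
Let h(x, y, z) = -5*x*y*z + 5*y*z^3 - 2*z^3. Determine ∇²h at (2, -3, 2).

∂²h/∂x² = 0
∂²h/∂y² = 0
∂²h/∂z² = 6*z*(5*y - 2)
∇²h = 30*y*z - 12*z
At (2, -3, 2): -204.

-204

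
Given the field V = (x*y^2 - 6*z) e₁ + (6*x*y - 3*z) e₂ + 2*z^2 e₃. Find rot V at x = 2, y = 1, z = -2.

(∇×V)₁ = ∂V₃/∂y − ∂V₂/∂z = 3
(∇×V)₂ = ∂V₁/∂z − ∂V₃/∂x = -6
(∇×V)₃ = ∂V₂/∂x − ∂V₁/∂y = -2*x*y + 6*y
∇×V = (3, -6, -2*x*y + 6*y)
At (2, 1, -2): (3, -6, 2).

(3, -6, 2)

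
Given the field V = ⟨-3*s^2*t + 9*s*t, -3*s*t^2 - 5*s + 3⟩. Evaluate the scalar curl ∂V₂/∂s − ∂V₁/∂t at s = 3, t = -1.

∂V₂/∂s = -3*t^2 - 5
∂V₁/∂t = -3*s^2 + 9*s
Scalar curl = 3*s^2 - 9*s - 3*t^2 - 5
At (3, -1): -8.

-8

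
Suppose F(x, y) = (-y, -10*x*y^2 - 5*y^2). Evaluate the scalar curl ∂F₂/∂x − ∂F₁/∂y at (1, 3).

∂F₂/∂x = -10*y^2
∂F₁/∂y = -1
Scalar curl = -10*y^2 + 1
At (1, 3): -89.

-89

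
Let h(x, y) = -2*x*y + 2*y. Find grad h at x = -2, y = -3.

∂h/∂x = -2*y
∂h/∂y = -2*x + 2
∇h = (-2*y, -2*x + 2)
At (-2, -3): (6, 6).

(6, 6)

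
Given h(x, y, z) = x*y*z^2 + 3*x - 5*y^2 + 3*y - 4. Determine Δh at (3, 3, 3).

∂²h/∂x² = 0
∂²h/∂y² = -10
∂²h/∂z² = 2*x*y
∇²h = 2*x*y - 10
At (3, 3, 3): 8.

8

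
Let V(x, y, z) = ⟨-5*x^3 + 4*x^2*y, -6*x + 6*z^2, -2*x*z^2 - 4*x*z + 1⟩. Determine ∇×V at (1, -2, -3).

(∇×V)₁ = ∂V₃/∂y − ∂V₂/∂z = -12*z
(∇×V)₂ = ∂V₁/∂z − ∂V₃/∂x = 2*z^2 + 4*z
(∇×V)₃ = ∂V₂/∂x − ∂V₁/∂y = -4*x^2 - 6
∇×V = (-12*z, 2*z^2 + 4*z, -4*x^2 - 6)
At (1, -2, -3): (36, 6, -10).

(36, 6, -10)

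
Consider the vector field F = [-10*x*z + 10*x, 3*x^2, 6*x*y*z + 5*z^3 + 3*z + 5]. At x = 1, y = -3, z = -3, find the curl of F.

(∇×F)₁ = ∂F₃/∂y − ∂F₂/∂z = 6*x*z
(∇×F)₂ = ∂F₁/∂z − ∂F₃/∂x = -10*x - 6*y*z
(∇×F)₃ = ∂F₂/∂x − ∂F₁/∂y = 6*x
∇×F = (6*x*z, -10*x - 6*y*z, 6*x)
At (1, -3, -3): (-18, -64, 6).

(-18, -64, 6)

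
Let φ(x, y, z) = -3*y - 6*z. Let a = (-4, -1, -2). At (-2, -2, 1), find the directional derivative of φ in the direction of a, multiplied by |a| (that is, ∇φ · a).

∂φ/∂x = 0
∂φ/∂y = -3
∂φ/∂z = -6
∇φ at (-2, -2, 1) = (0, -3, -6)
∇φ · a = (0)(-4) + (-3)(-1) + (-6)(-2) = 15

15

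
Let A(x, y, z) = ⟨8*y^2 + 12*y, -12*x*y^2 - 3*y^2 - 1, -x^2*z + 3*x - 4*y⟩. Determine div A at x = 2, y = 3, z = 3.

∂A₁/∂x = 0
∂A₂/∂y = -24*x*y - 6*y
∂A₃/∂z = -x^2
∇·A = -x^2 - 24*x*y - 6*y
At (2, 3, 3): -166.

-166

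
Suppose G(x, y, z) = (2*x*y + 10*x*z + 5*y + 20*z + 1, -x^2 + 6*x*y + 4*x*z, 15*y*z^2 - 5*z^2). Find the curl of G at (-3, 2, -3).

(∇×G)₁ = ∂G₃/∂y − ∂G₂/∂z = -4*x + 15*z^2
(∇×G)₂ = ∂G₁/∂z − ∂G₃/∂x = 10*x + 20
(∇×G)₃ = ∂G₂/∂x − ∂G₁/∂y = -4*x + 6*y + 4*z - 5
∇×G = (-4*x + 15*z^2, 10*x + 20, -4*x + 6*y + 4*z - 5)
At (-3, 2, -3): (147, -10, 7).

(147, -10, 7)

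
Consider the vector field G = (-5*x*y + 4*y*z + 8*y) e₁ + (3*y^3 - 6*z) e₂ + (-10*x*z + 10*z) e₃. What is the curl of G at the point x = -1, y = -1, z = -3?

(∇×G)₁ = ∂G₃/∂y − ∂G₂/∂z = 6
(∇×G)₂ = ∂G₁/∂z − ∂G₃/∂x = 4*y + 10*z
(∇×G)₃ = ∂G₂/∂x − ∂G₁/∂y = 5*x - 4*z - 8
∇×G = (6, 4*y + 10*z, 5*x - 4*z - 8)
At (-1, -1, -3): (6, -34, -1).

(6, -34, -1)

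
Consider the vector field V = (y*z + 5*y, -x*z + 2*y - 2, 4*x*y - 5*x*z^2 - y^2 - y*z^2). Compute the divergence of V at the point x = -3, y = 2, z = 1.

28

∂V₁/∂x = 0
∂V₂/∂y = 2
∂V₃/∂z = -10*x*z - 2*y*z
∇·V = -10*x*z - 2*y*z + 2
At (-3, 2, 1): 28.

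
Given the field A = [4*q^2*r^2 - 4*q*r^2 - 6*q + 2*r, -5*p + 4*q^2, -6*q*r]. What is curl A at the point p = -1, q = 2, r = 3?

(-18, 50, -107)

(∇×A)₁ = ∂A₃/∂q − ∂A₂/∂r = -6*r
(∇×A)₂ = ∂A₁/∂r − ∂A₃/∂p = 8*q^2*r - 8*q*r + 2
(∇×A)₃ = ∂A₂/∂p − ∂A₁/∂q = -8*q*r^2 + 4*r^2 + 1
∇×A = (-6*r, 8*q^2*r - 8*q*r + 2, -8*q*r^2 + 4*r^2 + 1)
At (-1, 2, 3): (-18, 50, -107).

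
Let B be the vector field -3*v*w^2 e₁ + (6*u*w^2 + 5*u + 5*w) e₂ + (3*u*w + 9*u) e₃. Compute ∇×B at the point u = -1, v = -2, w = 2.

(19, 9, 41)

(∇×B)₁ = ∂B₃/∂v − ∂B₂/∂w = -12*u*w - 5
(∇×B)₂ = ∂B₁/∂w − ∂B₃/∂u = -6*v*w - 3*w - 9
(∇×B)₃ = ∂B₂/∂u − ∂B₁/∂v = 9*w^2 + 5
∇×B = (-12*u*w - 5, -6*v*w - 3*w - 9, 9*w^2 + 5)
At (-1, -2, 2): (19, 9, 41).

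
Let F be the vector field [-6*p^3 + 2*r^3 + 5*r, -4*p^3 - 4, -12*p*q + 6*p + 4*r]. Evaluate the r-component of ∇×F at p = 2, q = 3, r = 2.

-48

(∇×F)_3 = ∂F₂/∂p − ∂F₁/∂q
= -12*p^2 − (0)
= -12*p^2
At (2, 3, 2): -48.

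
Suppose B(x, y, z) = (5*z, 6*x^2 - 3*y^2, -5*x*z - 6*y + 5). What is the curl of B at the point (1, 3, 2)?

(∇×B)₁ = ∂B₃/∂y − ∂B₂/∂z = -6
(∇×B)₂ = ∂B₁/∂z − ∂B₃/∂x = 5*z + 5
(∇×B)₃ = ∂B₂/∂x − ∂B₁/∂y = 12*x
∇×B = (-6, 5*z + 5, 12*x)
At (1, 3, 2): (-6, 15, 12).

(-6, 15, 12)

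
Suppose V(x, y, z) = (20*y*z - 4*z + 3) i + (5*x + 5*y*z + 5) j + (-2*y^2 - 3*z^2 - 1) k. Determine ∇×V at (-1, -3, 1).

(∇×V)₁ = ∂V₃/∂y − ∂V₂/∂z = -9*y
(∇×V)₂ = ∂V₁/∂z − ∂V₃/∂x = 20*y - 4
(∇×V)₃ = ∂V₂/∂x − ∂V₁/∂y = -20*z + 5
∇×V = (-9*y, 20*y - 4, -20*z + 5)
At (-1, -3, 1): (27, -64, -15).

(27, -64, -15)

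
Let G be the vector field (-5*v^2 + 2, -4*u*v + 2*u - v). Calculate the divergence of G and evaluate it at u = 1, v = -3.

-5

∂G₁/∂u = 0
∂G₂/∂v = -4*u - 1
∇·G = -4*u - 1
At (1, -3): -5.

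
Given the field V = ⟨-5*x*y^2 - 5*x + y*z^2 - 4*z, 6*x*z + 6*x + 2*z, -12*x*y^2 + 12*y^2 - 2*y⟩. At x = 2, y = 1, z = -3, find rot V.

(-40, 2, -1)

(∇×V)₁ = ∂V₃/∂y − ∂V₂/∂z = -24*x*y - 6*x + 24*y - 4
(∇×V)₂ = ∂V₁/∂z − ∂V₃/∂x = 12*y^2 + 2*y*z - 4
(∇×V)₃ = ∂V₂/∂x − ∂V₁/∂y = 10*x*y - z^2 + 6*z + 6
∇×V = (-24*x*y - 6*x + 24*y - 4, 12*y^2 + 2*y*z - 4, 10*x*y - z^2 + 6*z + 6)
At (2, 1, -3): (-40, 2, -1).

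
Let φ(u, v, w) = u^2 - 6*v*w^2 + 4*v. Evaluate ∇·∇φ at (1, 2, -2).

∂²φ/∂u² = 2
∂²φ/∂v² = 0
∂²φ/∂w² = -12*v
∇²φ = -12*v + 2
At (1, 2, -2): -22.

-22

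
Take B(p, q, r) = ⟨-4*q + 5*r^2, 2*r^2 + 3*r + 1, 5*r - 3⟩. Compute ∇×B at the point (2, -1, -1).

(∇×B)₁ = ∂B₃/∂q − ∂B₂/∂r = -4*r - 3
(∇×B)₂ = ∂B₁/∂r − ∂B₃/∂p = 10*r
(∇×B)₃ = ∂B₂/∂p − ∂B₁/∂q = 4
∇×B = (-4*r - 3, 10*r, 4)
At (2, -1, -1): (1, -10, 4).

(1, -10, 4)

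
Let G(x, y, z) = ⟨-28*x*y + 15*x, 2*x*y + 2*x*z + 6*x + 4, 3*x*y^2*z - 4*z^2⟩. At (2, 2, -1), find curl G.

(-28, 12, 64)

(∇×G)₁ = ∂G₃/∂y − ∂G₂/∂z = 6*x*y*z - 2*x
(∇×G)₂ = ∂G₁/∂z − ∂G₃/∂x = -3*y^2*z
(∇×G)₃ = ∂G₂/∂x − ∂G₁/∂y = 28*x + 2*y + 2*z + 6
∇×G = (6*x*y*z - 2*x, -3*y^2*z, 28*x + 2*y + 2*z + 6)
At (2, 2, -1): (-28, 12, 64).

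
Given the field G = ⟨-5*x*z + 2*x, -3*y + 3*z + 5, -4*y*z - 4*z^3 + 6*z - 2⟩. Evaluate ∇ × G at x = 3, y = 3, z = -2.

(∇×G)₁ = ∂G₃/∂y − ∂G₂/∂z = -4*z - 3
(∇×G)₂ = ∂G₁/∂z − ∂G₃/∂x = -5*x
(∇×G)₃ = ∂G₂/∂x − ∂G₁/∂y = 0
∇×G = (-4*z - 3, -5*x, 0)
At (3, 3, -2): (5, -15, 0).

(5, -15, 0)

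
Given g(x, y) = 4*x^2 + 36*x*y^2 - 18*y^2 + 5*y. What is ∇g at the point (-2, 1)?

(20, -175)

∂g/∂x = 8*x + 36*y^2
∂g/∂y = 72*x*y - 36*y + 5
∇g = (8*x + 36*y^2, 72*x*y - 36*y + 5)
At (-2, 1): (20, -175).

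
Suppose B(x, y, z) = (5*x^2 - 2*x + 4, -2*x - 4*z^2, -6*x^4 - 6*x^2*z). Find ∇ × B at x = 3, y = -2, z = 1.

(∇×B)₁ = ∂B₃/∂y − ∂B₂/∂z = 8*z
(∇×B)₂ = ∂B₁/∂z − ∂B₃/∂x = 24*x^3 + 12*x*z
(∇×B)₃ = ∂B₂/∂x − ∂B₁/∂y = -2
∇×B = (8*z, 24*x^3 + 12*x*z, -2)
At (3, -2, 1): (8, 684, -2).

(8, 684, -2)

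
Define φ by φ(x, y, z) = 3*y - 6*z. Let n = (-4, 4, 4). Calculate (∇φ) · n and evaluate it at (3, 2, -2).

-12

∂φ/∂x = 0
∂φ/∂y = 3
∂φ/∂z = -6
∇φ at (3, 2, -2) = (0, 3, -6)
∇φ · n = (0)(-4) + (3)(4) + (-6)(4) = -12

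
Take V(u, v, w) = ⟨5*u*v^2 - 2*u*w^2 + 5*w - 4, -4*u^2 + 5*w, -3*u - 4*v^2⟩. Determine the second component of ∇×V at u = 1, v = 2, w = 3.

(∇×V)_2 = ∂V₁/∂w − ∂V₃/∂u
= -4*u*w + 5 − (-3)
= -4*u*w + 8
At (1, 2, 3): -4.

-4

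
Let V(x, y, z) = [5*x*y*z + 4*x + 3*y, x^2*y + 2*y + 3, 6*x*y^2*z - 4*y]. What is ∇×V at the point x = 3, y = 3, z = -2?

(-220, 153, 45)

(∇×V)₁ = ∂V₃/∂y − ∂V₂/∂z = 12*x*y*z - 4
(∇×V)₂ = ∂V₁/∂z − ∂V₃/∂x = 5*x*y - 6*y^2*z
(∇×V)₃ = ∂V₂/∂x − ∂V₁/∂y = 2*x*y - 5*x*z - 3
∇×V = (12*x*y*z - 4, 5*x*y - 6*y^2*z, 2*x*y - 5*x*z - 3)
At (3, 3, -2): (-220, 153, 45).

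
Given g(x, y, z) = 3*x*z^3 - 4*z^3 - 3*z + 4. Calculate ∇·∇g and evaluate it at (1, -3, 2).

-12

∂²g/∂x² = 0
∂²g/∂y² = 0
∂²g/∂z² = 6*z*(3*x - 4)
∇²g = 18*x*z - 24*z
At (1, -3, 2): -12.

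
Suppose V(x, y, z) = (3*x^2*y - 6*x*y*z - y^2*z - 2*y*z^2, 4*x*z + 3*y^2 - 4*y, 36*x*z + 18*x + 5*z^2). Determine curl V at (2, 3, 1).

(-8, -111, 12)

(∇×V)₁ = ∂V₃/∂y − ∂V₂/∂z = -4*x
(∇×V)₂ = ∂V₁/∂z − ∂V₃/∂x = -6*x*y - y^2 - 4*y*z - 36*z - 18
(∇×V)₃ = ∂V₂/∂x − ∂V₁/∂y = -3*x^2 + 6*x*z + 2*y*z + 2*z^2 + 4*z
∇×V = (-4*x, -6*x*y - y^2 - 4*y*z - 36*z - 18, -3*x^2 + 6*x*z + 2*y*z + 2*z^2 + 4*z)
At (2, 3, 1): (-8, -111, 12).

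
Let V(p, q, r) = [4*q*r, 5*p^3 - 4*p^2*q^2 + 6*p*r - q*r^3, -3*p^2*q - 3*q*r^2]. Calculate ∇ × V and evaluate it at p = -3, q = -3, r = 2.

(-57, 42, 355)

(∇×V)₁ = ∂V₃/∂q − ∂V₂/∂r = -3*p^2 - 6*p + 3*q*r^2 - 3*r^2
(∇×V)₂ = ∂V₁/∂r − ∂V₃/∂p = 6*p*q + 4*q
(∇×V)₃ = ∂V₂/∂p − ∂V₁/∂q = 15*p^2 - 8*p*q^2 + 2*r
∇×V = (-3*p^2 - 6*p + 3*q*r^2 - 3*r^2, 6*p*q + 4*q, 15*p^2 - 8*p*q^2 + 2*r)
At (-3, -3, 2): (-57, 42, 355).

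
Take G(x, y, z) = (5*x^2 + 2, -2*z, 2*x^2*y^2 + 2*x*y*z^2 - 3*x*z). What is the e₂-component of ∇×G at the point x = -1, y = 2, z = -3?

(∇×G)_2 = ∂G₁/∂z − ∂G₃/∂x
= 0 − (4*x*y^2 + 2*y*z^2 - 3*z)
= -4*x*y^2 - 2*y*z^2 + 3*z
At (-1, 2, -3): -29.

-29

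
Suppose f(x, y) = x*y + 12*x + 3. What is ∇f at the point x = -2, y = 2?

∂f/∂x = y + 12
∂f/∂y = x
∇f = (y + 12, x)
At (-2, 2): (14, -2).

(14, -2)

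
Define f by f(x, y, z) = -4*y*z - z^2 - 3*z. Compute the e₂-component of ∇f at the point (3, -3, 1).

(∇f)_2 = ∂f/∂y = -4*z
At (3, -3, 1): -4.

-4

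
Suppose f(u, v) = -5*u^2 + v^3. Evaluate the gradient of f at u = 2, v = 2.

(-20, 12)

∂f/∂u = -10*u
∂f/∂v = 3*v^2
∇f = (-10*u, 3*v^2)
At (2, 2): (-20, 12).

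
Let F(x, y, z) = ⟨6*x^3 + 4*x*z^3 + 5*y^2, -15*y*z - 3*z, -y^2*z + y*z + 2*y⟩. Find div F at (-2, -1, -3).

7

∂F₁/∂x = 18*x^2 + 4*z^3
∂F₂/∂y = -15*z
∂F₃/∂z = -y^2 + y
∇·F = 18*x^2 - y^2 + y + 4*z^3 - 15*z
At (-2, -1, -3): 7.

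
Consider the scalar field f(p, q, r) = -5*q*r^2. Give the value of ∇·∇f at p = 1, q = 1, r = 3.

∂²f/∂p² = 0
∂²f/∂q² = 0
∂²f/∂r² = -10*q
∇²f = -10*q
At (1, 1, 3): -10.

-10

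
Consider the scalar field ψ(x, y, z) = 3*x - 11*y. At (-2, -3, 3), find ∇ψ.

(3, -11, 0)

∂ψ/∂x = 3
∂ψ/∂y = -11
∂ψ/∂z = 0
∇ψ = (3, -11, 0)
At (-2, -3, 3): (3, -11, 0).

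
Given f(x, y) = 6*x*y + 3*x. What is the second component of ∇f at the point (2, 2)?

12

(∇f)_2 = ∂f/∂y = 6*x
At (2, 2): 12.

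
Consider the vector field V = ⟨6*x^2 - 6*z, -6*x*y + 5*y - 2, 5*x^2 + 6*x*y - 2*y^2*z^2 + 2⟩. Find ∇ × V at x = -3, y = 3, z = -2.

(-66, 6, -18)

(∇×V)₁ = ∂V₃/∂y − ∂V₂/∂z = 6*x - 4*y*z^2
(∇×V)₂ = ∂V₁/∂z − ∂V₃/∂x = -10*x - 6*y - 6
(∇×V)₃ = ∂V₂/∂x − ∂V₁/∂y = -6*y
∇×V = (6*x - 4*y*z^2, -10*x - 6*y - 6, -6*y)
At (-3, 3, -2): (-66, 6, -18).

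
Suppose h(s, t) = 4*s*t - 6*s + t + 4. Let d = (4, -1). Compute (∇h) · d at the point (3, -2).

-69

∂h/∂s = 4*t - 6
∂h/∂t = 4*s + 1
∇h at (3, -2) = (-14, 13)
∇h · d = (-14)(4) + (13)(-1) = -69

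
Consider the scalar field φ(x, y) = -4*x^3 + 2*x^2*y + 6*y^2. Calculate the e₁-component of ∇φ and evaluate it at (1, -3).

(∇φ)_1 = ∂φ/∂x = -12*x^2 + 4*x*y
At (1, -3): -24.

-24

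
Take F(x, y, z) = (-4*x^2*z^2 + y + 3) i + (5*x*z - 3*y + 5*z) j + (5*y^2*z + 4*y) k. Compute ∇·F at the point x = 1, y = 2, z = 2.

-15

∂F₁/∂x = -8*x*z^2
∂F₂/∂y = -3
∂F₃/∂z = 5*y^2
∇·F = -8*x*z^2 + 5*y^2 - 3
At (1, 2, 2): -15.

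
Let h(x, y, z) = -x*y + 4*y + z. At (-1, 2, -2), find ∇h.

∂h/∂x = -y
∂h/∂y = -x + 4
∂h/∂z = 1
∇h = (-y, -x + 4, 1)
At (-1, 2, -2): (-2, 5, 1).

(-2, 5, 1)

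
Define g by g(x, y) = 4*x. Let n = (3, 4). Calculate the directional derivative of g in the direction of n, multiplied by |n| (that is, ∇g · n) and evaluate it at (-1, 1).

∂g/∂x = 4
∂g/∂y = 0
∇g at (-1, 1) = (4, 0)
∇g · n = (4)(3) + (0)(4) = 12

12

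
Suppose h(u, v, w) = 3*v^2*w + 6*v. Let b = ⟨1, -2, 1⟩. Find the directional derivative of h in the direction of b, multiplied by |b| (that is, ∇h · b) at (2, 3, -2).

87

∂h/∂u = 0
∂h/∂v = 6*v*w + 6
∂h/∂w = 3*v^2
∇h at (2, 3, -2) = (0, -30, 27)
∇h · b = (0)(1) + (-30)(-2) + (27)(1) = 87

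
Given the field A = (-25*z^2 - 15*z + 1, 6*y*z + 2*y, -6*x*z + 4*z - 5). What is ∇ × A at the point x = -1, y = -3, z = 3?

(18, -147, 0)

(∇×A)₁ = ∂A₃/∂y − ∂A₂/∂z = -6*y
(∇×A)₂ = ∂A₁/∂z − ∂A₃/∂x = -44*z - 15
(∇×A)₃ = ∂A₂/∂x − ∂A₁/∂y = 0
∇×A = (-6*y, -44*z - 15, 0)
At (-1, -3, 3): (18, -147, 0).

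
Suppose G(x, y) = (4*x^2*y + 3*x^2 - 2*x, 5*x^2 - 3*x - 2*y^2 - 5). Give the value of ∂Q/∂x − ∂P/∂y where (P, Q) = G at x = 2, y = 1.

∂G₂/∂x = 10*x - 3
∂G₁/∂y = 4*x^2
Scalar curl = -4*x^2 + 10*x - 3
At (2, 1): 1.

1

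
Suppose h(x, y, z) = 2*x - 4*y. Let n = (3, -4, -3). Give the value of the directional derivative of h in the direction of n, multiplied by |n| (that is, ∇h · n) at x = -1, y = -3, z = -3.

22

∂h/∂x = 2
∂h/∂y = -4
∂h/∂z = 0
∇h at (-1, -3, -3) = (2, -4, 0)
∇h · n = (2)(3) + (-4)(-4) + (0)(-3) = 22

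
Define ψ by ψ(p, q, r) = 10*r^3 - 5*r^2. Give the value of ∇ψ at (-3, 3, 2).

(0, 0, 100)

∂ψ/∂p = 0
∂ψ/∂q = 0
∂ψ/∂r = 30*r^2 - 10*r
∇ψ = (0, 0, 30*r^2 - 10*r)
At (-3, 3, 2): (0, 0, 100).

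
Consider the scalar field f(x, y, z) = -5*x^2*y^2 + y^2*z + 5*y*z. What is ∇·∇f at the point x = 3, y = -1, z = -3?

∂²f/∂x² = -10*y^2
∂²f/∂y² = 2*(-5*x^2 + z)
∂²f/∂z² = 0
∇²f = -10*x^2 - 10*y^2 + 2*z
At (3, -1, -3): -106.

-106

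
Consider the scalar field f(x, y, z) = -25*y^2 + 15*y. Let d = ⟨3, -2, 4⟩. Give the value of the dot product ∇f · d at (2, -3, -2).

-330

∂f/∂x = 0
∂f/∂y = -50*y + 15
∂f/∂z = 0
∇f at (2, -3, -2) = (0, 165, 0)
∇f · d = (0)(3) + (165)(-2) + (0)(4) = -330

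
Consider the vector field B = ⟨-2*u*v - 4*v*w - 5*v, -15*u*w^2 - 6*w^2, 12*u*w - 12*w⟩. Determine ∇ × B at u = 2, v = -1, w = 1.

(72, -8, -2)

(∇×B)₁ = ∂B₃/∂v − ∂B₂/∂w = 30*u*w + 12*w
(∇×B)₂ = ∂B₁/∂w − ∂B₃/∂u = -4*v - 12*w
(∇×B)₃ = ∂B₂/∂u − ∂B₁/∂v = 2*u - 15*w^2 + 4*w + 5
∇×B = (30*u*w + 12*w, -4*v - 12*w, 2*u - 15*w^2 + 4*w + 5)
At (2, -1, 1): (72, -8, -2).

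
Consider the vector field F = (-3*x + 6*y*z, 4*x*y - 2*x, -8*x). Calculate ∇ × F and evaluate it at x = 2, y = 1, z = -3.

(∇×F)₁ = ∂F₃/∂y − ∂F₂/∂z = 0
(∇×F)₂ = ∂F₁/∂z − ∂F₃/∂x = 6*y + 8
(∇×F)₃ = ∂F₂/∂x − ∂F₁/∂y = 4*y - 6*z - 2
∇×F = (0, 6*y + 8, 4*y - 6*z - 2)
At (2, 1, -3): (0, 14, 20).

(0, 14, 20)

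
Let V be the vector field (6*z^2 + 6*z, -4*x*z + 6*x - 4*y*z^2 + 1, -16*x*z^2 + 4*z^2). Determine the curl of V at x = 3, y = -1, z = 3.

(-12, 186, -6)

(∇×V)₁ = ∂V₃/∂y − ∂V₂/∂z = 4*x + 8*y*z
(∇×V)₂ = ∂V₁/∂z − ∂V₃/∂x = 16*z^2 + 12*z + 6
(∇×V)₃ = ∂V₂/∂x − ∂V₁/∂y = -4*z + 6
∇×V = (4*x + 8*y*z, 16*z^2 + 12*z + 6, -4*z + 6)
At (3, -1, 3): (-12, 186, -6).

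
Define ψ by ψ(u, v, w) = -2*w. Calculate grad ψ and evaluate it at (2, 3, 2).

∂ψ/∂u = 0
∂ψ/∂v = 0
∂ψ/∂w = -2
∇ψ = (0, 0, -2)
At (2, 3, 2): (0, 0, -2).

(0, 0, -2)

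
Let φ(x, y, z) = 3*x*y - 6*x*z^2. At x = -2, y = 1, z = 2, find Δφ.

24

∂²φ/∂x² = 0
∂²φ/∂y² = 0
∂²φ/∂z² = -12*x
∇²φ = -12*x
At (-2, 1, 2): 24.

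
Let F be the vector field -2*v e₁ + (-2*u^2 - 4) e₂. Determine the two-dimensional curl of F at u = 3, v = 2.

-10

∂F₂/∂u = -4*u
∂F₁/∂v = -2
Scalar curl = -4*u + 2
At (3, 2): -10.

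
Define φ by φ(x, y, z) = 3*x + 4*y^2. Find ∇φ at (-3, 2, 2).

∂φ/∂x = 3
∂φ/∂y = 8*y
∂φ/∂z = 0
∇φ = (3, 8*y, 0)
At (-3, 2, 2): (3, 16, 0).

(3, 16, 0)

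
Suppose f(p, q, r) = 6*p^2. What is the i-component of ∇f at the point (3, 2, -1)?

(∇f)_1 = ∂f/∂p = 12*p
At (3, 2, -1): 36.

36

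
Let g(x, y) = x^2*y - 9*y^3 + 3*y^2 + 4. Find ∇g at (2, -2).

(-8, -116)

∂g/∂x = 2*x*y
∂g/∂y = x^2 - 27*y^2 + 6*y
∇g = (2*x*y, x^2 - 27*y^2 + 6*y)
At (2, -2): (-8, -116).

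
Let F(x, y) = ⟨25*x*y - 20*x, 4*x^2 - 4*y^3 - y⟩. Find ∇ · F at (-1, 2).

∂F₁/∂x = 25*y - 20
∂F₂/∂y = -12*y^2 - 1
∇·F = -12*y^2 + 25*y - 21
At (-1, 2): -19.

-19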